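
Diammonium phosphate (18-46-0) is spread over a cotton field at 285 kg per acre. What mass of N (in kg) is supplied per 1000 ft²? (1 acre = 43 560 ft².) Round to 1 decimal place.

nitrogen per acre = 285 × 18% = 51.3 kg.
Convert to per 1000 ft²: 51.3 × 0.0229568 = 1.17769 kg.

1.2 kg N per thousand sq ft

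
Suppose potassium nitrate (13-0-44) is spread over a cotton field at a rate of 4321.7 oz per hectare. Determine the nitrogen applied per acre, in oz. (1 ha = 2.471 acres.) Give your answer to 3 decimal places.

227.366 oz N per acre

nitrogen per hectare = 4321.7 × 13% = 561.821 oz.
Convert to per acre: 561.821 × 0.404694 = 227.3658 oz.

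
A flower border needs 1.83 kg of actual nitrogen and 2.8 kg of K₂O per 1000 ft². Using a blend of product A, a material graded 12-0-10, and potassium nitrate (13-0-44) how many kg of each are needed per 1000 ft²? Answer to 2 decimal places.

Per-1000 ft² balance (a = product A, b = potassium nitrate):
N: 0.12·a + 0.13·b = 1.83
K₂O: 0.1·a + 0.44·b = 2.8
From row1: a = (1.83 − 0.13·b) / 0.12.
Into row2: 0.1·(1.83 − 0.13·b)/0.12 + 0.44·b = 2.8 → b = 3.84422, a = 11.0854.

11.09 kg product A, 3.84 kg potassium nitrate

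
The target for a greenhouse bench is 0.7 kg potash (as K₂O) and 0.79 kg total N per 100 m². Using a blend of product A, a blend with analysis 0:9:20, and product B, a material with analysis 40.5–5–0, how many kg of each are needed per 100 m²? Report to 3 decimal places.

With a, b = kg per 100 m² of product A and product B:
K₂O: 0.2·a + 0·b = 0.7
N: 0·a + 0.405·b = 0.79
Solving simultaneously: a = 3.5, b = 1.95062.

3.500 kg product A, 1.951 kg product B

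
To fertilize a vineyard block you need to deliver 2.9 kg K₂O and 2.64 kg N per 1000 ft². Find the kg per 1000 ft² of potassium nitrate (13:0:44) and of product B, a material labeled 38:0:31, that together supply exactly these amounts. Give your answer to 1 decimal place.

2.2 kg potassium nitrate, 6.2 kg product B

Per-1000 ft² balance (a = potassium nitrate, b = product B):
K₂O: 0.44·a + 0.31·b = 2.9
N: 0.13·a + 0.38·b = 2.64
From row1: a = (2.9 − 0.31·b) / 0.44.
Into row2: 0.13·(2.9 − 0.31·b)/0.44 + 0.38·b = 2.64 → b = 6.18282, a = 2.23483.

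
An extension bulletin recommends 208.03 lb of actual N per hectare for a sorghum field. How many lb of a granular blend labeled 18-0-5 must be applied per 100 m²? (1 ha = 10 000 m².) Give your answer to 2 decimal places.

11.56 lb of product per hundred sq m

Product per hectare = 208.03 / 18% = 1155.72 lb.
Convert to per 100 m²: 1155.72 × 0.01 = 11.5572 lb.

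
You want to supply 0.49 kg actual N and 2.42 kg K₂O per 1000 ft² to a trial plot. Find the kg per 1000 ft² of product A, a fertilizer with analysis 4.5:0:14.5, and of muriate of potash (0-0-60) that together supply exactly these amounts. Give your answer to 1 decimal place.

With a, b = kg per 1000 ft² of product A and muriate of potash:
N: 0.045·a + 0·b = 0.49
K₂O: 0.145·a + 0.6·b = 2.42
Eliminate a: (row1) − 0.045/0.145·(row2) → -0.186207·b = -0.261034, so b = 1.40185.
Back-substitute: a = (0.49 − 0·1.40185) / 0.045 = 10.8889.

10.9 kg product A, 1.4 kg muriate of potash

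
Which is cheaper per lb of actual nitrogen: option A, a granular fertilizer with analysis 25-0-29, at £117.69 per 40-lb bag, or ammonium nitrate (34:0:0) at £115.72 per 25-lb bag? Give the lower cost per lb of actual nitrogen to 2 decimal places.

£11.77 per lb N (option A)

option A: N per bag = 40 × 25% = 10 lb; cost = 117.69 / 10 = £11.7690/lb N.
ammonium nitrate: N per bag = 25 × 34% = 8.5 lb; cost = 115.72 / 8.5 = £13.6141/lb N.
option A is cheaper.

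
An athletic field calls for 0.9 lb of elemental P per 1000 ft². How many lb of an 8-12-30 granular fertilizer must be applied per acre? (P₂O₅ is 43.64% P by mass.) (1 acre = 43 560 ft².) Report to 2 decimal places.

As P₂O₅: 0.9 / 0.4364 = 2.06233 lb per 1000 ft².
Product per 1000 ft² = 2.06233 / 12% = 17.1861 lb.
Convert to per acre: 17.1861 × 43.56 = 748.625 lb.

748.63 lb of product per acre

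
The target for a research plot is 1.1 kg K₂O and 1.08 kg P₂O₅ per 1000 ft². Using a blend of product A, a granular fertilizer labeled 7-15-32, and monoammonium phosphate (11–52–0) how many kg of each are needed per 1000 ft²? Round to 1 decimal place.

With a, b = kg per 1000 ft² of product A and monoammonium phosphate:
K₂O: 0.32·a + 0·b = 1.1
P₂O₅: 0.15·a + 0.52·b = 1.08
Solving simultaneously: a = 3.4375, b = 1.08534.

3.4 kg product A, 1.1 kg monoammonium phosphate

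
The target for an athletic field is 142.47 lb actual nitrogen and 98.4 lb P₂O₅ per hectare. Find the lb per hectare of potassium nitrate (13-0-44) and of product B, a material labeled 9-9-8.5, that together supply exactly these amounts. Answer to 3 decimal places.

339.000 lb potassium nitrate, 1093.333 lb product B

Let a = lb of potassium nitrate, b = lb of product B (per hectare).
N: 0.13·a + 0.09·b = 142.47
P₂O₅: 0·a + 0.09·b = 98.4
Solving simultaneously: a = 339, b = 1093.3333.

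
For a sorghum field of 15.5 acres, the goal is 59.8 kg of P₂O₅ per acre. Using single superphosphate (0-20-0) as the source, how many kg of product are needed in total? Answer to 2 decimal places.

Product per acre = 59.8 / 20% = 299 kg.
Total product = 299 × 15.5 = 4634.5 kg.

4634.50 kg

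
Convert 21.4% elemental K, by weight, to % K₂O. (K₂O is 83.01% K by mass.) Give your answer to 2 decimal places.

%K₂O = 21.4 / 0.8301 = 25.78003%.

25.78% K₂O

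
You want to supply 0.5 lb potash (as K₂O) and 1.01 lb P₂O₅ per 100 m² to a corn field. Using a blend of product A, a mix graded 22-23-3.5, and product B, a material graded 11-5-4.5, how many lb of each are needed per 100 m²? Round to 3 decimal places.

2.378 lb product A, 9.262 lb product B

Per-100 m² balance (a = product A, b = product B):
K₂O: 0.035·a + 0.045·b = 0.5
P₂O₅: 0.23·a + 0.05·b = 1.01
Eliminate b: (row1) − 0.045/0.05·(row2) → -0.172·a = -0.409, so a = 2.37791.
Then b = (1.01 − 0.23·2.37791) / 0.05 = 9.26163.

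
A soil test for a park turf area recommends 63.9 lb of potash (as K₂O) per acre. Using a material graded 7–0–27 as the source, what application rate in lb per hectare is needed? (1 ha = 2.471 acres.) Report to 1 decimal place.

Product per acre = 63.9 / 27% = 236.667 lb.
Convert to per hectare: 236.667 × 2.471 = 584.803 lb.

584.8 lb of product per hectare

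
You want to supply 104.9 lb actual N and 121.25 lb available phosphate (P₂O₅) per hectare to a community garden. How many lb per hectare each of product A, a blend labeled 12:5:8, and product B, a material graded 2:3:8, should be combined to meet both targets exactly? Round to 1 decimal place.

277.7 lb product A, 3578.8 lb product B

Let a = lb of product A, b = lb of product B (per hectare).
N: 0.12·a + 0.02·b = 104.9
P₂O₅: 0.05·a + 0.03·b = 121.25
From row1: a = (104.9 − 0.02·b) / 0.12.
Into row2: 0.05·(104.9 − 0.02·b)/0.12 + 0.03·b = 121.25 → b = 3578.846, a = 277.692.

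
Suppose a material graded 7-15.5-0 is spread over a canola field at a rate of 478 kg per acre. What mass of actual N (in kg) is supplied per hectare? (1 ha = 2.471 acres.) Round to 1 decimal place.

82.7 kg N per hectare

nitrogen per acre = 478 × 7% = 33.46 kg.
Convert to per hectare: 33.46 × 2.471 = 82.6797 kg.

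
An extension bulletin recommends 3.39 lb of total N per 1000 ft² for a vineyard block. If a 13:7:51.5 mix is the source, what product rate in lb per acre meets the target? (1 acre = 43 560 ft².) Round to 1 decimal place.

Product per 1000 ft² = 3.39 / 13% = 26.0769 lb.
Convert to per acre: 26.0769 × 43.56 = 1135.91 lb.

1135.9 lb of product per acre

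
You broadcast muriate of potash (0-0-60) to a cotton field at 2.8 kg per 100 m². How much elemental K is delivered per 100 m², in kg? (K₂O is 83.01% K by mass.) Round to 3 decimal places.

1.395 kg K per hundred sq m

K₂O per 100 m² = 2.8 × 60% = 1.68 kg.
Elemental K = 1.68 × 0.8301 = 1.39457 kg per 100 m².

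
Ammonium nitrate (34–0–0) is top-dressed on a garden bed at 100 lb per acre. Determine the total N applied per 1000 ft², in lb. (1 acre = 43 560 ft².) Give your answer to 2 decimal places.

nitrogen per acre = 100 × 34% = 34 lb.
Convert to per 1000 ft²: 34 × 0.0229568 = 0.780533 lb.

0.78 lb N per thousand sq ft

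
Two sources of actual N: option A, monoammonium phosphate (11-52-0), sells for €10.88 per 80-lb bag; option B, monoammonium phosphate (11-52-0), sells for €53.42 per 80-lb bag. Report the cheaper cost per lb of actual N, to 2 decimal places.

option A: N per bag = 80 × 11% = 8.8 lb; cost = 10.88 / 8.8 = €1.2364/lb N.
option B: N per bag = 80 × 11% = 8.8 lb; cost = 53.42 / 8.8 = €6.0705/lb N.
option A is cheaper.

€1.24 per lb N (option A)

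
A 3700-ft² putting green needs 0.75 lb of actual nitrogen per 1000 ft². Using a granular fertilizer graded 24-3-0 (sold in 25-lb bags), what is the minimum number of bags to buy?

1 bags

Product per 1000 ft² = 0.75 / 24% = 3.125 lb.
Total product = 3.125 × 3700 / 1000 = 11.5625 lb.
Bags = ⌈11.5625 / 25⌉ = 1.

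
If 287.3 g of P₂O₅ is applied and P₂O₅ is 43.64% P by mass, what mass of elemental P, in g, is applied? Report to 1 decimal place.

125.4 g P

P = 287.3 × 0.4364 = 125.378 g.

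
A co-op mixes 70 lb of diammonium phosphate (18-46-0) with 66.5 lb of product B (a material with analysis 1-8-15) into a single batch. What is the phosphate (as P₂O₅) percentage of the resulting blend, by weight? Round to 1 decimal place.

Total mass = 70 + 66.5 = 136.5 lb.
P₂O₅ mass = 46%×70 + 8%×66.5 = 37.52 lb.
% P₂O₅ = 37.52 / 136.5 = 27.4872%.

27.5% P₂O₅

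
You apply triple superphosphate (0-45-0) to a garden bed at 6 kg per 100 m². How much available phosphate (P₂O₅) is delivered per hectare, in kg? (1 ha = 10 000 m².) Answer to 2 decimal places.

P₂O₅ per 100 m² = 6 × 45% = 2.7 kg.
Convert to per hectare: 2.7 × 100 = 270 kg.

270.00 kg P₂O₅ per hectare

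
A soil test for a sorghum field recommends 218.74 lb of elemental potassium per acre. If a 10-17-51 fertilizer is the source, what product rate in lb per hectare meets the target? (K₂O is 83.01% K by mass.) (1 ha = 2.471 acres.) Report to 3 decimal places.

As K₂O: 218.74 / 0.8301 = 263.51 lb per acre.
Product per acre = 263.51 / 51% = 516.687 lb.
Convert to per hectare: 516.687 × 2.471 = 1276.7338 lb.

1276.734 lb of product per hectare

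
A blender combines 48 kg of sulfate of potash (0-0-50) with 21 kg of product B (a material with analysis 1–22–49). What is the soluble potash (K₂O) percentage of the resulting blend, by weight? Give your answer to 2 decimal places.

49.70% K₂O

Total mass = 48 + 21 = 69 kg.
K₂O mass = 50%×48 + 49%×21 = 34.29 kg.
% K₂O = 34.29 / 69 = 49.6957%.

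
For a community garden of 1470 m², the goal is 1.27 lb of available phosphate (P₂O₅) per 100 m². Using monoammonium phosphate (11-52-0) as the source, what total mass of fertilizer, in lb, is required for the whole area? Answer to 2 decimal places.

Product per 100 m² = 1.27 / 52% = 2.44231 lb.
Total product = 2.44231 × 1470 / 100 = 35.9019 lb.

35.90 lb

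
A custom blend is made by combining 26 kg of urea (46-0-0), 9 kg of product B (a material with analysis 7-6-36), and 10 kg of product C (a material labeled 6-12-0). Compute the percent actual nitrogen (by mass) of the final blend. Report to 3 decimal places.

Total mass = 26 + 9 + 10 = 45 kg.
N mass = 46%×26 + 7%×9 + 6%×10 = 13.19 kg.
% N = 13.19 / 45 = 29.3111%.

29.311% N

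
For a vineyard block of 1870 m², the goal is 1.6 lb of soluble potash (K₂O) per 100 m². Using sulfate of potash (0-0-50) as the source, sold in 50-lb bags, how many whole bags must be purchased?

2 bags

Product per 100 m² = 1.6 / 50% = 3.2 lb.
Total product = 3.2 × 1870 / 100 = 59.84 lb.
Bags = ⌈59.84 / 50⌉ = 2.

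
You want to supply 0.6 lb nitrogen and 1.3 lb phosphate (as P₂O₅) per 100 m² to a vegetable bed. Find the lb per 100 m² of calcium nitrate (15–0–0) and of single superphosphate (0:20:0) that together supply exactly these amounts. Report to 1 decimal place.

Per-100 m² balance (a = calcium nitrate, b = single superphosphate):
N: 0.15·a + 0·b = 0.6
P₂O₅: 0·a + 0.2·b = 1.3
Solving simultaneously: a = 4, b = 6.5.

4.0 lb calcium nitrate, 6.5 lb single superphosphate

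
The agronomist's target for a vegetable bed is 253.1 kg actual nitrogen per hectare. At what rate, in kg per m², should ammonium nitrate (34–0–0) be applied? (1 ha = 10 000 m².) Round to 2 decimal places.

0.07 kg of product per sq m

Product per hectare = 253.1 / 34% = 744.412 kg.
Convert to per m²: 744.412 × 0.0001 = 0.0744412 kg.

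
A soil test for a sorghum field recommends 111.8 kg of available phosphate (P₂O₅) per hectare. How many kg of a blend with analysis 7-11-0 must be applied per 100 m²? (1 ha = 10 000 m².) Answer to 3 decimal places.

10.164 kg of product per hundred sq m

Product per hectare = 111.8 / 11% = 1016.36 kg.
Convert to per 100 m²: 1016.36 × 0.01 = 10.1636 kg.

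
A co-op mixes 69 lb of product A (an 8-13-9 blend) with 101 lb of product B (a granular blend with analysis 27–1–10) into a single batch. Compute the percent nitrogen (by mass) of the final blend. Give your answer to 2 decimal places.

Total mass = 69 + 101 = 170 lb.
N mass = 8%×69 + 27%×101 = 32.79 lb.
% N = 32.79 / 170 = 19.2882%.

19.29% N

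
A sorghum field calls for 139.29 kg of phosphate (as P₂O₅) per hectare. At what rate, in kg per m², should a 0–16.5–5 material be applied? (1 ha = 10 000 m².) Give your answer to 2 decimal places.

Product per hectare = 139.29 / 16.5% = 844.182 kg.
Convert to per m²: 844.182 × 0.0001 = 0.0844182 kg.

0.08 kg of product per sq m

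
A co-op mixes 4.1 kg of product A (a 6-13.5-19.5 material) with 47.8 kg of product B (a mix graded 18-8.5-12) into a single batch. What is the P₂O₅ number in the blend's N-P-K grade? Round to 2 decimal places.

Total mass = 4.1 + 47.8 = 51.9 kg.
P₂O₅ mass = 13.5%×4.1 + 8.5%×47.8 = 4.6165 kg.
% P₂O₅ = 4.6165 / 51.9 = 8.89499%.

8.89% P₂O₅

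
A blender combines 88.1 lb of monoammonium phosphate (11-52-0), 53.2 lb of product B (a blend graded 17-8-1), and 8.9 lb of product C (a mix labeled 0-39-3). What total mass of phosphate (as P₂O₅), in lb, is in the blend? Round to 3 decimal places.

53.539 lb P₂O₅

P₂O₅ mass = 52%×88.1 + 8%×53.2 + 39%×8.9 = 53.539 lb.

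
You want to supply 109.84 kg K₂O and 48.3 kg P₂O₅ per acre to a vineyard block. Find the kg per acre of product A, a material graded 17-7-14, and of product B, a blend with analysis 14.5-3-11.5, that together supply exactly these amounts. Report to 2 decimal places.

586.83 kg product A, 240.73 kg product B

Let a = kg of product A, b = kg of product B (per acre).
K₂O: 0.14·a + 0.115·b = 109.84
P₂O₅: 0.07·a + 0.03·b = 48.3
Solving simultaneously: a = 586.831, b = 240.727.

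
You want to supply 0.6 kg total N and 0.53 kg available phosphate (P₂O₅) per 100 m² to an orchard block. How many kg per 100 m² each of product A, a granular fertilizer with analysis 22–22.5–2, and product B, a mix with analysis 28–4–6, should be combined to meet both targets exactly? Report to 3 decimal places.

2.295 kg product A, 0.339 kg product B

Let a = kg of product A, b = kg of product B (per 100 m²).
N: 0.22·a + 0.28·b = 0.6
P₂O₅: 0.225·a + 0.04·b = 0.53
From row1: a = (0.6 − 0.28·b) / 0.22.
Into row2: 0.225·(0.6 − 0.28·b)/0.22 + 0.04·b = 0.53 → b = 0.339483, a = 2.2952.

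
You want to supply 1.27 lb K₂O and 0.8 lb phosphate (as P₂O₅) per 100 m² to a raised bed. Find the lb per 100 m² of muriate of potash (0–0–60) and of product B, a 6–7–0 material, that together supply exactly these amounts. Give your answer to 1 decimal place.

Let a = lb of muriate of potash, b = lb of product B (per 100 m²).
K₂O: 0.6·a + 0·b = 1.27
P₂O₅: 0·a + 0.07·b = 0.8
Solving simultaneously: a = 2.11667, b = 11.4286.

2.1 lb muriate of potash, 11.4 lb product B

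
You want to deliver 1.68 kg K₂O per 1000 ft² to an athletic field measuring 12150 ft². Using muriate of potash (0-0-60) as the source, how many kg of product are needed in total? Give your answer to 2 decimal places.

34.02 kg

Product per 1000 ft² = 1.68 / 60% = 2.8 kg.
Total product = 2.8 × 12150 / 1000 = 34.02 kg.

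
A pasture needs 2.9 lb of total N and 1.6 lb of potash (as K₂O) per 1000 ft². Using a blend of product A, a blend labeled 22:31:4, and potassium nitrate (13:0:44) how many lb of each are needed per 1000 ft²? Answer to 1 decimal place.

11.7 lb product A, 2.6 lb potassium nitrate

Per-1000 ft² balance (a = product A, b = potassium nitrate):
N: 0.22·a + 0.13·b = 2.9
K₂O: 0.04·a + 0.44·b = 1.6
From row1: a = (2.9 − 0.13·b) / 0.22.
Into row2: 0.04·(2.9 − 0.13·b)/0.22 + 0.44·b = 1.6 → b = 2.57642, a = 11.6594.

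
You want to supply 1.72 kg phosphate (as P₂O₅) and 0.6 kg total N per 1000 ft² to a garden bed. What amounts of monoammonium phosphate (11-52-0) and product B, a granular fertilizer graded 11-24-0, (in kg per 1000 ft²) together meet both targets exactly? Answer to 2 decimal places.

1.47 kg monoammonium phosphate, 3.99 kg product B

Let a = kg of monoammonium phosphate, b = kg of product B (per 1000 ft²).
P₂O₅: 0.52·a + 0.24·b = 1.72
N: 0.11·a + 0.11·b = 0.6
From row1: a = (1.72 − 0.24·b) / 0.52.
Into row2: 0.11·(1.72 − 0.24·b)/0.52 + 0.11·b = 0.6 → b = 3.98701, a = 1.46753.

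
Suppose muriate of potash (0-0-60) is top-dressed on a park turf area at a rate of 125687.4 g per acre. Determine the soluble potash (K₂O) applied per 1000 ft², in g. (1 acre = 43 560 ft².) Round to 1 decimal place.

1731.2 g K₂O per thousand sq ft

K₂O per acre = 125687.4 × 60% = 75412.4 g.
Convert to per 1000 ft²: 75412.4 × 0.0229568 = 1731.23 g.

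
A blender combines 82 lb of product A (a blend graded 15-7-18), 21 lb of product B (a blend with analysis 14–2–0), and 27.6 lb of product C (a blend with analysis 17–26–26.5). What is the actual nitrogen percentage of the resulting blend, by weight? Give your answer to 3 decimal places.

15.262% N

Total mass = 82 + 21 + 27.6 = 130.6 lb.
N mass = 15%×82 + 14%×21 + 17%×27.6 = 19.932 lb.
% N = 19.932 / 130.6 = 15.2619%.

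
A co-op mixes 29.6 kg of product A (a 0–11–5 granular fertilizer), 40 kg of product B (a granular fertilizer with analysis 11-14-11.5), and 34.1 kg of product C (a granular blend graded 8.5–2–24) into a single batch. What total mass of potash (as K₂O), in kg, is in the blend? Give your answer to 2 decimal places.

K₂O mass = 5%×29.6 + 11.5%×40 + 24%×34.1 = 14.264 kg.

14.26 kg K₂O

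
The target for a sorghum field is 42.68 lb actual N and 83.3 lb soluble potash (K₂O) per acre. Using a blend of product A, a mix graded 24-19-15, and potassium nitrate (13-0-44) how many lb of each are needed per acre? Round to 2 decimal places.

With a, b = lb per acre of product A and potassium nitrate:
N: 0.24·a + 0.13·b = 42.68
K₂O: 0.15·a + 0.44·b = 83.3
Solving simultaneously: a = 92.3368, b = 157.8397.

92.34 lb product A, 157.84 lb potassium nitrate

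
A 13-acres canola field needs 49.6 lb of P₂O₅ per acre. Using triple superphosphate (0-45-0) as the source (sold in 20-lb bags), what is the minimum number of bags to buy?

72 bags

Product per acre = 49.6 / 45% = 110.222 lb.
Total product = 110.222 × 13 = 1432.89 lb.
Bags = ⌈1432.89 / 20⌉ = 72.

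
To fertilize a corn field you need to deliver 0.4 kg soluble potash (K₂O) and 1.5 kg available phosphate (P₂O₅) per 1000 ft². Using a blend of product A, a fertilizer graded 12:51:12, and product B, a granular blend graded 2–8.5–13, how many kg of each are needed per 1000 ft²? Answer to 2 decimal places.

Let a = kg of product A, b = kg of product B (per 1000 ft²).
K₂O: 0.12·a + 0.13·b = 0.4
P₂O₅: 0.51·a + 0.085·b = 1.5
Eliminate b: (row1) − 0.13/0.085·(row2) → -0.66·a = -1.89412, so a = 2.86988.
Then b = (1.5 − 0.51·2.86988) / 0.085 = 0.427807.

2.87 kg product A, 0.43 kg product B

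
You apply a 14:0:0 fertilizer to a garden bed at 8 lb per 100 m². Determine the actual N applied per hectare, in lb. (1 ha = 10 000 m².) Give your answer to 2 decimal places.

nitrogen per 100 m² = 8 × 14% = 1.12 lb.
Convert to per hectare: 1.12 × 100 = 112 lb.

112.00 lb N per hectare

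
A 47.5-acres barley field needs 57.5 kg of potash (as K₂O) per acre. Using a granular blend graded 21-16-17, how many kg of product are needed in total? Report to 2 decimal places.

Product per acre = 57.5 / 17% = 338.235 kg.
Total product = 338.235 × 47.5 = 16066.176 kg.

16066.18 kg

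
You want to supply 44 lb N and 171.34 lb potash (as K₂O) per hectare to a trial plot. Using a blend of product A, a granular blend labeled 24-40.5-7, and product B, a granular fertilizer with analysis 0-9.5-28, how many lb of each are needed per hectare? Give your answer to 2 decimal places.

183.33 lb product A, 566.10 lb product B

Let a = lb of product A, b = lb of product B (per hectare).
N: 0.24·a + 0·b = 44
K₂O: 0.07·a + 0.28·b = 171.34
From row1: a = (44 − 0·b) / 0.24.
Into row2: 0.07·(44 − 0·b)/0.24 + 0.28·b = 171.34 → b = 566.095, a = 183.333.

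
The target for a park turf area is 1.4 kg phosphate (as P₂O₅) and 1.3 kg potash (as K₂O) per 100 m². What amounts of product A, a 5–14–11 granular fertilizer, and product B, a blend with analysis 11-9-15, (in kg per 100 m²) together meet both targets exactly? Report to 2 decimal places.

With a, b = kg per 100 m² of product A and product B:
P₂O₅: 0.14·a + 0.09·b = 1.4
K₂O: 0.11·a + 0.15·b = 1.3
Eliminate b: (row1) − 0.09/0.15·(row2) → 0.074·a = 0.62, so a = 8.37838.
Then b = (1.3 − 0.11·8.37838) / 0.15 = 2.52252.

8.38 kg product A, 2.52 kg product B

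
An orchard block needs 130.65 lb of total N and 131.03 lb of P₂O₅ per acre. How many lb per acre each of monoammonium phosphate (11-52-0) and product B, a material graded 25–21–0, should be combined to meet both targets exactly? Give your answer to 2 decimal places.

Let a = lb of monoammonium phosphate, b = lb of product B (per acre).
N: 0.11·a + 0.25·b = 130.65
P₂O₅: 0.52·a + 0.21·b = 131.03
Solving simultaneously: a = 49.7755, b = 500.699.

49.78 lb monoammonium phosphate, 500.70 lb product B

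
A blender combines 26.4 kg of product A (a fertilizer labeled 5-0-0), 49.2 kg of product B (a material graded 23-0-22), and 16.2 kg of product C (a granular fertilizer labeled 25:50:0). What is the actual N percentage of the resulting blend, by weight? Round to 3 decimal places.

18.176% N

Total mass = 26.4 + 49.2 + 16.2 = 91.8 kg.
N mass = 5%×26.4 + 23%×49.2 + 25%×16.2 = 16.686 kg.
% N = 16.686 / 91.8 = 18.17647%.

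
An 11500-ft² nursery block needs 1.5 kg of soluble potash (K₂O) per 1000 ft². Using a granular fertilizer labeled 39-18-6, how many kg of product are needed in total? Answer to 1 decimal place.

287.5 kg

Product per 1000 ft² = 1.5 / 6% = 25 kg.
Total product = 25 × 11500 / 1000 = 287.5 kg.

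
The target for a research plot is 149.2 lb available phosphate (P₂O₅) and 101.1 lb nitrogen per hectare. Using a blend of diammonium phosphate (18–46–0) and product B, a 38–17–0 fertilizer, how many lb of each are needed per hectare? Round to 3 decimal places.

273.988 lb diammonium phosphate, 136.269 lb product B

With a, b = lb per hectare of diammonium phosphate and product B:
P₂O₅: 0.46·a + 0.17·b = 149.2
N: 0.18·a + 0.38·b = 101.1
From row1: a = (149.2 − 0.17·b) / 0.46.
Into row2: 0.18·(149.2 − 0.17·b)/0.46 + 0.38·b = 101.1 → b = 136.2691, a = 273.9875.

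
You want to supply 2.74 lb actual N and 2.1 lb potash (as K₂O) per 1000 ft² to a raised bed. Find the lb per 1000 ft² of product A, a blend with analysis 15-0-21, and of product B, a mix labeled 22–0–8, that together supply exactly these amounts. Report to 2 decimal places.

7.10 lb product A, 7.61 lb product B

With a, b = lb per 1000 ft² of product A and product B:
N: 0.15·a + 0.22·b = 2.74
K₂O: 0.21·a + 0.08·b = 2.1
Eliminate b: (row1) − 0.22/0.08·(row2) → -0.4275·a = -3.035, so a = 7.09942.
Then b = (2.1 − 0.21·7.09942) / 0.08 = 7.61404.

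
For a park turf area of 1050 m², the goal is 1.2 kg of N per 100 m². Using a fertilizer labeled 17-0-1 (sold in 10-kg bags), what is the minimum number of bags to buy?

8 bags

Product per 100 m² = 1.2 / 17% = 7.05882 kg.
Total product = 7.05882 × 1050 / 100 = 74.1176 kg.
Bags = ⌈74.1176 / 10⌉ = 8.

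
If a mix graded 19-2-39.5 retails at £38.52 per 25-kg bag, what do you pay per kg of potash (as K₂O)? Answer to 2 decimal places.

K₂O in bag = 25 × 39.5% = 9.875 kg.
Cost per kg K₂O = £38.52 / 9.875 = £3.9008.

£3.90 per kg K₂O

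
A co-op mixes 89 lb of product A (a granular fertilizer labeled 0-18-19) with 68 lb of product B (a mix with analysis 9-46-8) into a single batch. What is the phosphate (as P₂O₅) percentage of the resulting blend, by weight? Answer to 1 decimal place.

Total mass = 89 + 68 = 157 lb.
P₂O₅ mass = 18%×89 + 46%×68 = 47.3 lb.
% P₂O₅ = 47.3 / 157 = 30.1274%.

30.1% P₂O₅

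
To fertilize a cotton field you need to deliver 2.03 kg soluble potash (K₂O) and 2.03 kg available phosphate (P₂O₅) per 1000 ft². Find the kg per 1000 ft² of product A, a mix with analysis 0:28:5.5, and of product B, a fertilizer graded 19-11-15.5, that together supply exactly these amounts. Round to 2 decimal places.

2.45 kg product A, 12.23 kg product B

With a, b = kg per 1000 ft² of product A and product B:
K₂O: 0.055·a + 0.155·b = 2.03
P₂O₅: 0.28·a + 0.11·b = 2.03
Eliminate a: (row1) − 0.055/0.28·(row2) → 0.133393·b = 1.63125, so b = 12.2289.
Back-substitute: a = (2.03 − 0.155·12.2289) / 0.055 = 2.44578.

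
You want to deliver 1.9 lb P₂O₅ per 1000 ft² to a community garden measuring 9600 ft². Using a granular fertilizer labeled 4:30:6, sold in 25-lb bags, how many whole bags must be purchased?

Product per 1000 ft² = 1.9 / 30% = 6.33333 lb.
Total product = 6.33333 × 9600 / 1000 = 60.8 lb.
Bags = ⌈60.8 / 25⌉ = 3.

3 bags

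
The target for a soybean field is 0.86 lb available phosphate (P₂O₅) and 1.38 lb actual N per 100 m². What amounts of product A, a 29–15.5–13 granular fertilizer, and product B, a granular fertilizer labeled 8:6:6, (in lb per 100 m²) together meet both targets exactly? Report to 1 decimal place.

2.8 lb product A, 7.1 lb product B

Let a = lb of product A, b = lb of product B (per 100 m²).
P₂O₅: 0.155·a + 0.06·b = 0.86
N: 0.29·a + 0.08·b = 1.38
Eliminate a: (row1) − 0.155/0.29·(row2) → 0.0172414·b = 0.122414, so b = 7.1.
Back-substitute: a = (0.86 − 0.06·7.1) / 0.155 = 2.8.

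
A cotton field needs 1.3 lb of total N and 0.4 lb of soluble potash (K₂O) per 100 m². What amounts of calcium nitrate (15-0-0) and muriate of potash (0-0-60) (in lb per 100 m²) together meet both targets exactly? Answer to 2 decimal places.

8.67 lb calcium nitrate, 0.67 lb muriate of potash

Per-100 m² balance (a = calcium nitrate, b = muriate of potash):
N: 0.15·a + 0·b = 1.3
K₂O: 0·a + 0.6·b = 0.4
Solving simultaneously: a = 8.66667, b = 0.666667.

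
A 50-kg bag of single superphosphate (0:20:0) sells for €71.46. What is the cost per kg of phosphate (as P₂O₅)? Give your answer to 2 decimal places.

P₂O₅ in bag = 50 × 20% = 10 kg.
Cost per kg P₂O₅ = €71.46 / 10 = €7.1460.

€7.15 per kg P₂O₅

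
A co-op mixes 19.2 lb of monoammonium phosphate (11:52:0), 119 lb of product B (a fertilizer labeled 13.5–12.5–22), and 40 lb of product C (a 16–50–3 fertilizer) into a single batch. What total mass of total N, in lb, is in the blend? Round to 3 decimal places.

24.577 lb N

N mass = 11%×19.2 + 13.5%×119 + 16%×40 = 24.577 lb.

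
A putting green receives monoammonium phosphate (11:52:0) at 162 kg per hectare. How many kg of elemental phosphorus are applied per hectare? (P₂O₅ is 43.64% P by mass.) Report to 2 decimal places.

36.76 kg P per hectare

P₂O₅ per hectare = 162 × 52% = 84.24 kg.
Elemental P = 84.24 × 0.4364 = 36.7623 kg per hectare.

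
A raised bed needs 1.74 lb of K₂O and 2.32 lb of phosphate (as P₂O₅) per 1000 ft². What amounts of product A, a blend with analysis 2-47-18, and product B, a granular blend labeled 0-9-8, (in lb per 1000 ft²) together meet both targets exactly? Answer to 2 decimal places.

1.36 lb product A, 18.70 lb product B

Per-1000 ft² balance (a = product A, b = product B):
K₂O: 0.18·a + 0.08·b = 1.74
P₂O₅: 0.47·a + 0.09·b = 2.32
Solving simultaneously: a = 1.35514, b = 18.7009.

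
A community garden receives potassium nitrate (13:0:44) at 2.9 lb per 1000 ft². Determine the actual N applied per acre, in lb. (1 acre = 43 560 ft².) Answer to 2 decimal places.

nitrogen per 1000 ft² = 2.9 × 13% = 0.377 lb.
Convert to per acre: 0.377 × 43.56 = 16.4221 lb.

16.42 lb N per acre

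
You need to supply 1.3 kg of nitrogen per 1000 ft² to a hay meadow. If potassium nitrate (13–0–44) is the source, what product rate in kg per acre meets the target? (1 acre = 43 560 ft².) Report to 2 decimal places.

435.60 kg of product per acre

Product per 1000 ft² = 1.3 / 13% = 10 kg.
Convert to per acre: 10 × 43.56 = 435.6 kg.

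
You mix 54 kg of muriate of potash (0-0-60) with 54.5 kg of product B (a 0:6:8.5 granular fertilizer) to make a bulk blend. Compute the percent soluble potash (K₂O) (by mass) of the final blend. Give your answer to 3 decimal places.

Total mass = 54 + 54.5 = 108.5 kg.
K₂O mass = 60%×54 + 8.5%×54.5 = 37.0325 kg.
% K₂O = 37.0325 / 108.5 = 34.1313%.

34.131% K₂O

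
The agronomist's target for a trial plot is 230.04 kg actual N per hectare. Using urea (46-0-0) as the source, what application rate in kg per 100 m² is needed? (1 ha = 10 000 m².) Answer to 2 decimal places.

Product per hectare = 230.04 / 46% = 500.087 kg.
Convert to per 100 m²: 500.087 × 0.01 = 5.00087 kg.

5.00 kg of product per hundred sq m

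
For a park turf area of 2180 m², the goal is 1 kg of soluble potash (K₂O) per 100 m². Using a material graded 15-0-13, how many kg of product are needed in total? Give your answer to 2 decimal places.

Product per 100 m² = 1 / 13% = 7.69231 kg.
Total product = 7.69231 × 2180 / 100 = 167.692 kg.

167.69 kg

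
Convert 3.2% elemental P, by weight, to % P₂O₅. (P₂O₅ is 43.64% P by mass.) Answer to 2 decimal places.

7.33% P₂O₅

%P₂O₅ = 3.2 / 0.4364 = 7.33272%.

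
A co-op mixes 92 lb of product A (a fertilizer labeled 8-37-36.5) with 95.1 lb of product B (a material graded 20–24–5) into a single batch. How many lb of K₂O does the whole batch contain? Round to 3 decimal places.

38.335 lb K₂O

K₂O mass = 36.5%×92 + 5%×95.1 = 38.335 lb.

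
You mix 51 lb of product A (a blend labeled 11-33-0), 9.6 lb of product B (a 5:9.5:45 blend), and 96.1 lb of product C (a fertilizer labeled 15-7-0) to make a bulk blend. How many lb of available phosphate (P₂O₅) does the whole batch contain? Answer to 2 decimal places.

P₂O₅ mass = 33%×51 + 9.5%×9.6 + 7%×96.1 = 24.469 lb.

24.47 lb P₂O₅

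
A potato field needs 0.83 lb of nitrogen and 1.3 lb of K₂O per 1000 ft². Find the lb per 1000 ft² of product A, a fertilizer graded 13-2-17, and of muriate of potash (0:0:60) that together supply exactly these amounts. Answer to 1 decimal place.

Let a = lb of product A, b = lb of muriate of potash (per 1000 ft²).
N: 0.13·a + 0·b = 0.83
K₂O: 0.17·a + 0.6·b = 1.3
Eliminate b: (row1) − 0/0.6·(row2) → 0.13·a = 0.83, so a = 6.38462.
Then b = (1.3 − 0.17·6.38462) / 0.6 = 0.357692.

6.4 lb product A, 0.4 lb muriate of potash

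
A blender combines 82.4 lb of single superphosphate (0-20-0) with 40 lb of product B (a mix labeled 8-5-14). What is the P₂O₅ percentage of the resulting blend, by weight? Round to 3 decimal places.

15.098% P₂O₅

Total mass = 82.4 + 40 = 122.4 lb.
P₂O₅ mass = 20%×82.4 + 5%×40 = 18.48 lb.
% P₂O₅ = 18.48 / 122.4 = 15.09804%.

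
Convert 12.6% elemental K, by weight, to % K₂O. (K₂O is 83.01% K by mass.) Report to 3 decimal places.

%K₂O = 12.6 / 0.8301 = 15.1789%.

15.179% K₂O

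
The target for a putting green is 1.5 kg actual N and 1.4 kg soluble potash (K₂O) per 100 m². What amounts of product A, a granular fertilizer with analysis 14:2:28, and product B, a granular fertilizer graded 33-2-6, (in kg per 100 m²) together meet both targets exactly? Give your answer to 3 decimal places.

4.429 kg product A, 2.667 kg product B

Per-100 m² balance (a = product A, b = product B):
N: 0.14·a + 0.33·b = 1.5
K₂O: 0.28·a + 0.06·b = 1.4
Solving simultaneously: a = 4.42857, b = 2.66667.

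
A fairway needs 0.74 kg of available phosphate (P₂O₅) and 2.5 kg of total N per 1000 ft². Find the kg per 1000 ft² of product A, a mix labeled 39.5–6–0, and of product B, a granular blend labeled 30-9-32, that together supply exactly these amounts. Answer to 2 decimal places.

0.17 kg product A, 8.11 kg product B

With a, b = kg per 1000 ft² of product A and product B:
P₂O₅: 0.06·a + 0.09·b = 0.74
N: 0.395·a + 0.3·b = 2.5
Solving simultaneously: a = 0.17094, b = 8.10826.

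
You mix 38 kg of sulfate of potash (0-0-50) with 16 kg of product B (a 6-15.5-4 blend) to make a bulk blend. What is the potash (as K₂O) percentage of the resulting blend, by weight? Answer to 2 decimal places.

Total mass = 38 + 16 = 54 kg.
K₂O mass = 50%×38 + 4%×16 = 19.64 kg.
% K₂O = 19.64 / 54 = 36.3704%.

36.37% K₂O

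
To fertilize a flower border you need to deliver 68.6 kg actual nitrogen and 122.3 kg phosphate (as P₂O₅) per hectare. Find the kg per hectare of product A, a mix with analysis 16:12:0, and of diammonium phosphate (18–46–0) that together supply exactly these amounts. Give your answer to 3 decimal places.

With a, b = kg per hectare of product A and diammonium phosphate:
N: 0.16·a + 0.18·b = 68.6
P₂O₅: 0.12·a + 0.46·b = 122.3
Eliminate a: (row1) − 0.16/0.12·(row2) → -0.433333·b = -94.4667, so b = 218.
Back-substitute: a = (68.6 − 0.18·218) / 0.16 = 183.5.

183.500 kg product A, 218.000 kg diammonium phosphate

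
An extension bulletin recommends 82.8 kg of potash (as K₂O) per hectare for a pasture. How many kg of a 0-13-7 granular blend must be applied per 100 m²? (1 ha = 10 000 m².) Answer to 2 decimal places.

11.83 kg of product per hundred sq m

Product per hectare = 82.8 / 7% = 1182.86 kg.
Convert to per 100 m²: 1182.86 × 0.01 = 11.8286 kg.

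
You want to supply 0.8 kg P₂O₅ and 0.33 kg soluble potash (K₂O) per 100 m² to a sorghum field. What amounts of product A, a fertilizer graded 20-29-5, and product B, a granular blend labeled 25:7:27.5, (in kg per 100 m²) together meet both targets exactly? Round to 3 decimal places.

Let a = kg of product A, b = kg of product B (per 100 m²).
P₂O₅: 0.29·a + 0.07·b = 0.8
K₂O: 0.05·a + 0.275·b = 0.33
Solving simultaneously: a = 2.5823, b = 0.730492.

2.582 kg product A, 0.730 kg product B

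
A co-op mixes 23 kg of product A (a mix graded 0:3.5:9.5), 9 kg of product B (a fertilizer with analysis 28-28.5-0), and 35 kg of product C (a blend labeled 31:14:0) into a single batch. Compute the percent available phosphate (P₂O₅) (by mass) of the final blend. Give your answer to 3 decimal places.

12.343% P₂O₅

Total mass = 23 + 9 + 35 = 67 kg.
P₂O₅ mass = 3.5%×23 + 28.5%×9 + 14%×35 = 8.27 kg.
% P₂O₅ = 8.27 / 67 = 12.3433%.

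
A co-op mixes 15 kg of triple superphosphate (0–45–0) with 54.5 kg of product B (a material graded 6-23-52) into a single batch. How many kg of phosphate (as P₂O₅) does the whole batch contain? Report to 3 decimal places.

19.285 kg P₂O₅

P₂O₅ mass = 45%×15 + 23%×54.5 = 19.285 kg.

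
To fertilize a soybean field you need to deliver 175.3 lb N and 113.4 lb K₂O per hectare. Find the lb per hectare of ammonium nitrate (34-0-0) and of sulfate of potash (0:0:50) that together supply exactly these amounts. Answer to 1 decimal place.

Per-hectare balance (a = ammonium nitrate, b = sulfate of potash):
N: 0.34·a + 0·b = 175.3
K₂O: 0·a + 0.5·b = 113.4
Solving simultaneously: a = 515.588, b = 226.8.

515.6 lb ammonium nitrate, 226.8 lb sulfate of potash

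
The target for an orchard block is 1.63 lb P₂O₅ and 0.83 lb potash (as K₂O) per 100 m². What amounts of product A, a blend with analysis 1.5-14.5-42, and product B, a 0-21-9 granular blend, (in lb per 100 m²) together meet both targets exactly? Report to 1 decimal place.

0.4 lb product A, 7.5 lb product B

With a, b = lb per 100 m² of product A and product B:
P₂O₅: 0.145·a + 0.21·b = 1.63
K₂O: 0.42·a + 0.09·b = 0.83
Solving simultaneously: a = 0.367265, b = 7.50832.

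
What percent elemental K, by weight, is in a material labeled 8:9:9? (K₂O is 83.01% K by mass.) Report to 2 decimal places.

7.47% K

%K = 9 × 0.8301 = 7.4709%.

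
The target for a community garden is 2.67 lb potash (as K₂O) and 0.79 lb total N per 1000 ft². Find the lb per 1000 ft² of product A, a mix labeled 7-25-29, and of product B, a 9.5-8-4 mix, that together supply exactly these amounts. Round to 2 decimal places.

Let a = lb of product A, b = lb of product B (per 1000 ft²).
K₂O: 0.29·a + 0.04·b = 2.67
N: 0.07·a + 0.095·b = 0.79
From row1: a = (2.67 − 0.04·b) / 0.29.
Into row2: 0.07·(2.67 − 0.04·b)/0.29 + 0.095·b = 0.79 → b = 1.70505, a = 8.97172.

8.97 lb product A, 1.71 lb product B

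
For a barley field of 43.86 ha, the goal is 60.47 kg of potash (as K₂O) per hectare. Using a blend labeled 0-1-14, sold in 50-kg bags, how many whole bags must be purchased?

379 bags

Product per hectare = 60.47 / 14% = 431.929 kg.
Total product = 431.929 × 43.86 = 18944.4 kg.
Bags = ⌈18944.4 / 50⌉ = 379.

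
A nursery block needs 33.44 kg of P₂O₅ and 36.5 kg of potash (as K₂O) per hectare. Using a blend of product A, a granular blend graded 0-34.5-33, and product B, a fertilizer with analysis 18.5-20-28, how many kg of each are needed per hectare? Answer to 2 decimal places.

67.42 kg product A, 50.89 kg product B

Let a = kg of product A, b = kg of product B (per hectare).
P₂O₅: 0.345·a + 0.2·b = 33.44
K₂O: 0.33·a + 0.28·b = 36.5
Solving simultaneously: a = 67.4248, b = 50.8922.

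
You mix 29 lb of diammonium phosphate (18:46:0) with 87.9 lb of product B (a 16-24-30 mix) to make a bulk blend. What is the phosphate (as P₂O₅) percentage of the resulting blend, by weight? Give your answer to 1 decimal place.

29.5% P₂O₅

Total mass = 29 + 87.9 = 116.9 lb.
P₂O₅ mass = 46%×29 + 24%×87.9 = 34.436 lb.
% P₂O₅ = 34.436 / 116.9 = 29.4577%.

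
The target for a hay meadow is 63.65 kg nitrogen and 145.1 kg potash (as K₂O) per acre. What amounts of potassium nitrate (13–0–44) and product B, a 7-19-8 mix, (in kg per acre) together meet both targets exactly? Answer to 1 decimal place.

248.3 kg potassium nitrate, 448.2 kg product B

Per-acre balance (a = potassium nitrate, b = product B):
N: 0.13·a + 0.07·b = 63.65
K₂O: 0.44·a + 0.08·b = 145.1
Eliminate a: (row1) − 0.13/0.44·(row2) → 0.0463636·b = 20.7795, so b = 448.186.
Back-substitute: a = (63.65 − 0.07·448.186) / 0.13 = 248.284.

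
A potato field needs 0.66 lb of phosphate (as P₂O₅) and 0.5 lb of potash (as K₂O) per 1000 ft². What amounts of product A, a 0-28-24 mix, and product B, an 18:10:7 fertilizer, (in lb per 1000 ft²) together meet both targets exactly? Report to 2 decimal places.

0.86 lb product A, 4.18 lb product B

With a, b = lb per 1000 ft² of product A and product B:
P₂O₅: 0.28·a + 0.1·b = 0.66
K₂O: 0.24·a + 0.07·b = 0.5
Solving simultaneously: a = 0.863636, b = 4.18182.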